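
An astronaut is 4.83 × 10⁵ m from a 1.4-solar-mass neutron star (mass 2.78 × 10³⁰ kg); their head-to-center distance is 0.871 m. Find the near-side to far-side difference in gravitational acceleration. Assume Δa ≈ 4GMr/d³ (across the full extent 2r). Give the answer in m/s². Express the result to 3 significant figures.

Near-to-far spans 2r, so the tidal difference is twice the near-to-center value: 4GMr/d³.
a_tidal = 4GMr/d³
        = 4 × (6.674 × 10⁻¹¹) × (2.78 × 10³⁰) × (0.871) / (4.83 × 10⁵)³
        = 5.74 × 10³ m/s²

5.74 × 10³ m/s²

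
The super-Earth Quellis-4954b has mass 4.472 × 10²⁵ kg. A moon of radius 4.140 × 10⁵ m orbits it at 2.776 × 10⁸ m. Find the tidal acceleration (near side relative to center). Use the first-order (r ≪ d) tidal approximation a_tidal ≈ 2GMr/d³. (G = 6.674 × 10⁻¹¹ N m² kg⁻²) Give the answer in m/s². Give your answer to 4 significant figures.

a_tidal = 2GMr/d³
        = 2 × (6.674 × 10⁻¹¹) × (4.472 × 10²⁵) × (4.140 × 10⁵) / (2.776 × 10⁸)³
        = 1.155 × 10⁻⁴ m/s²

1.155 × 10⁻⁴ m/s²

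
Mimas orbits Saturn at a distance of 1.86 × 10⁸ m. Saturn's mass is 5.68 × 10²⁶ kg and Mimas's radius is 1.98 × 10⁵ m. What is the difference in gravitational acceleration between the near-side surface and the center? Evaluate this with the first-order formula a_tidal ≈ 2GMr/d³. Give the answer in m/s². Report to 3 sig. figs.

2.33 × 10⁻³ m/s²

Δg = 2GMr/d³
   = 2 × (6.674 × 10⁻¹¹) × (5.68 × 10²⁶) × (1.98 × 10⁵) / (1.86 × 10⁸)³
   = 2.33 × 10⁻³ m/s²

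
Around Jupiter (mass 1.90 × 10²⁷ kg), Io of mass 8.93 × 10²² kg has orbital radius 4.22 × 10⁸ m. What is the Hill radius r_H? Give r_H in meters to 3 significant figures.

1.06 × 10⁷ m

r_H ≈ a (m/3M)^(1/3)
    = (4.22 × 10⁸) × (8.93 × 10²² / (3 × 1.90 × 10²⁷))^(1/3)
    = 1.06 × 10⁷ m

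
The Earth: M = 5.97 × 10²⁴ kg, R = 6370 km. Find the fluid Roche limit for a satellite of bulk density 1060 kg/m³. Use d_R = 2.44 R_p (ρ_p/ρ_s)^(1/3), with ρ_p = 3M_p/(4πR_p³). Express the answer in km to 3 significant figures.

26900 km

ρ_p = 3M_p/(4πR_p³) = 3 × (5.97 × 10²⁴) / (4π × (6.37 × 10⁶ m)³) = 5510 kg/m³
d_R = 2.44 × 6370 km × (5510/1060)^(1/3)
    = 26900 km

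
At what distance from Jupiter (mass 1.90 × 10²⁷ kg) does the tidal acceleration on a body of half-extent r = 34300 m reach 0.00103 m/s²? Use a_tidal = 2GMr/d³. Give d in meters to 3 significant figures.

2GMr/d³ = a_tidal  ⇒  d = (2GMr / a_tidal)^(1/3)
d = (2 × 6.674×10⁻¹¹ × (1.90 × 10²⁷) × (34300) / (0.00103))^(1/3)
  = 2.04 × 10⁸ m

2.04 × 10⁸ m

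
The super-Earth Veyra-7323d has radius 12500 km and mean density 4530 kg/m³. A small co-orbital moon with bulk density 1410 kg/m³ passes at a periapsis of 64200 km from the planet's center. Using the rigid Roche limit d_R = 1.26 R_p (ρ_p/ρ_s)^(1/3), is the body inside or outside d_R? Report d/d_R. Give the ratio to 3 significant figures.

outside; d/d_R ≈ 2.76

d_R = 1.26 × (12500 km) × (4530/1410)^(1/3) = 23240 km
d/d_R = (64200) / (23240) = 2.76
Since d/d_R > 1, the body is outside the Roche limit.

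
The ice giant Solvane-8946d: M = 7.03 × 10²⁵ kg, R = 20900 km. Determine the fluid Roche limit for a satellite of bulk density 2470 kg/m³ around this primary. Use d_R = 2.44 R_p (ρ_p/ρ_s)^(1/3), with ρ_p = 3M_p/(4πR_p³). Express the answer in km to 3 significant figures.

46200 km

ρ_p = 3M_p/(4πR_p³) = 3 × (7.03 × 10²⁵) / (4π × (2.09 × 10⁷ m)³) = 1840 kg/m³
d_R = 2.44 × 20900 km × (1840/2470)^(1/3)
    = 46200 km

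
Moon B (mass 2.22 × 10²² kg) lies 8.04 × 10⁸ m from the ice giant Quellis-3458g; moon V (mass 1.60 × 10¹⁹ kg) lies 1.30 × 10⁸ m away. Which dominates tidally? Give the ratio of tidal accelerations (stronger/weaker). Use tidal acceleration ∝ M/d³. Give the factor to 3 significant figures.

Moon B, by a factor of ≈ 5.87

Tidal stretch scales as M/d³; compute that for each body.
Moon B: (2.22 × 10²²) / (8.04 × 10⁸)³ = 4.272 × 10⁻⁵
Moon V: (1.60 × 10¹⁹) / (1.30 × 10⁸)³ = 7.283 × 10⁻⁶
Ratio (larger/smaller) = 5.87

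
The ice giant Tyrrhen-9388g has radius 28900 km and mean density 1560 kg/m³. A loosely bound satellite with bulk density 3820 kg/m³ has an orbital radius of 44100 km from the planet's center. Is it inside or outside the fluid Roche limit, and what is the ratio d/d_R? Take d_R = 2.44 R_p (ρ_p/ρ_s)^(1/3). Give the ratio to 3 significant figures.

inside; d/d_R ≈ 0.843

d_R = 2.44 × (28900 km) × (1560/3820)^(1/3) = 52320 km
d/d_R = (44100) / (52320) = 0.843
Since d/d_R < 1, the body is inside the Roche limit.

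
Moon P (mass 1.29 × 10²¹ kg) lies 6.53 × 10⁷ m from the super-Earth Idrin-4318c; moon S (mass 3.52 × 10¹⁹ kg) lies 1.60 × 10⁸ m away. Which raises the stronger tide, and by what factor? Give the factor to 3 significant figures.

Moon P, by a factor of ≈ 539

Tidal stretch scales as M/d³; compute that for each body.
Moon P: (1.29 × 10²¹) / (6.53 × 10⁷)³ = 4.633 × 10⁻³
Moon S: (3.52 × 10¹⁹) / (1.60 × 10⁸)³ = 8.594 × 10⁻⁶
Ratio (larger/smaller) = 539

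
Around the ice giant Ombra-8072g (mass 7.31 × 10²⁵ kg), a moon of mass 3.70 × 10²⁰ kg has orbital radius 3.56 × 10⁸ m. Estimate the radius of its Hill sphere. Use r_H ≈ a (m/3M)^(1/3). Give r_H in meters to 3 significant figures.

r_H ≈ a (m/3M)^(1/3)
    = (3.56 × 10⁸) × (3.70 × 10²⁰ / (3 × 7.31 × 10²⁵))^(1/3)
    = 4.24 × 10⁶ m

4.24 × 10⁶ m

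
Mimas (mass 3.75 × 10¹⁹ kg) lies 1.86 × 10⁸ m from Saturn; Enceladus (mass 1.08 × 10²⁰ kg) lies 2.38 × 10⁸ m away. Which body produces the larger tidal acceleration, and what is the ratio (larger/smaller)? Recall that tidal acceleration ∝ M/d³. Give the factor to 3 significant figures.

Enceladus, by a factor of ≈ 1.37

Tidal stretch scales as M/d³; compute that for each body.
Mimas: (3.75 × 10¹⁹) / (1.86 × 10⁸)³ = 5.828 × 10⁻⁶
Enceladus: (1.08 × 10²⁰) / (2.38 × 10⁸)³ = 8.011 × 10⁻⁶
Ratio (larger/smaller) = 1.37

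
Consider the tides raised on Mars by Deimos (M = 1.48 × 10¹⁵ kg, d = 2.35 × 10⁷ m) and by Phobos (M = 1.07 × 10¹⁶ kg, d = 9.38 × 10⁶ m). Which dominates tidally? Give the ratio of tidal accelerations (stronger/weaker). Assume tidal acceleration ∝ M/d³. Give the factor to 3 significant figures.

Phobos, by a factor of ≈ 114

Tidal stretch scales as M/d³; compute that for each body.
Deimos: (1.48 × 10¹⁵) / (2.35 × 10⁷)³ = 1.140 × 10⁻⁷
Phobos: (1.07 × 10¹⁶) / (9.38 × 10⁶)³ = 1.297 × 10⁻⁵
Ratio (larger/smaller) = 114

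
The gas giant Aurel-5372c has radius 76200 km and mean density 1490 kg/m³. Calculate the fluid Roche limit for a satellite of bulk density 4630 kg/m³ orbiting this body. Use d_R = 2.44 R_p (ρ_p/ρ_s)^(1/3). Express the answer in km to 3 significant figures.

1.27 × 10⁵ km

d_R = 2.44 × 76200 km × (1490/4630)^(1/3)
    = 1.27 × 10⁵ km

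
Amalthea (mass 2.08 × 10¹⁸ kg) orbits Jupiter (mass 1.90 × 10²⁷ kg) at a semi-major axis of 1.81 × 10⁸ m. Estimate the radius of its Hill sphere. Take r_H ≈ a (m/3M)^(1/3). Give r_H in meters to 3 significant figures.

r_H ≈ a (m/3M)^(1/3)
    = (1.81 × 10⁸) × (2.08 × 10¹⁸ / (3 × 1.90 × 10²⁷))^(1/3)
    = 1.29 × 10⁵ m

1.29 × 10⁵ m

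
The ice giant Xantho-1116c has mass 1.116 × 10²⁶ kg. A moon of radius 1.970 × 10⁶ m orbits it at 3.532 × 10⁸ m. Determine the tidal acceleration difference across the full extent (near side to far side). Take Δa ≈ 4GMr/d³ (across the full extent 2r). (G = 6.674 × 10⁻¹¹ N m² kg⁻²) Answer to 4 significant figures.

Δa = 4GMr/d³
   = 4 × (6.674 × 10⁻¹¹) × (1.116 × 10²⁶) × (1.970 × 10⁶) / (3.532 × 10⁸)³
   = 1.332 × 10⁻³ m/s²

1.332 × 10⁻³ m/s²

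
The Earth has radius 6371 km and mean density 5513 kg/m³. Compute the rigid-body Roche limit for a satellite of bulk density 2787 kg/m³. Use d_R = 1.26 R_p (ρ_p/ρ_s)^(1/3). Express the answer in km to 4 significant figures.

10080 km

d_R = 1.26 × 6371 km × (5513/2787)^(1/3)
    = 10080 km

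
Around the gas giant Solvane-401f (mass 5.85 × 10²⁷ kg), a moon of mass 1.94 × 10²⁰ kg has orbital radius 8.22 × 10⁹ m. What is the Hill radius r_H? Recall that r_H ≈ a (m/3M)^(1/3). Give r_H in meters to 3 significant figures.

r_H ≈ a (m/3M)^(1/3)
    = (8.22 × 10⁹) × (1.94 × 10²⁰ / (3 × 5.85 × 10²⁷))^(1/3)
    = 1.83 × 10⁷ m

1.83 × 10⁷ m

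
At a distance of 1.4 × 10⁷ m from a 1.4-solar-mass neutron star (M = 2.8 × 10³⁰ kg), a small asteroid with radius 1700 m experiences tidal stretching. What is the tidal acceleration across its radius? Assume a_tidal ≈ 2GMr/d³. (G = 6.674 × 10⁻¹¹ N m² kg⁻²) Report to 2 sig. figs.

2.3 × 10² m/s²

a_tidal = 2GMr/d³
        = 2 × (6.674 × 10⁻¹¹) × (2.8 × 10³⁰) × (1700) / (1.4 × 10⁷)³
        = 2.3 × 10² m/s²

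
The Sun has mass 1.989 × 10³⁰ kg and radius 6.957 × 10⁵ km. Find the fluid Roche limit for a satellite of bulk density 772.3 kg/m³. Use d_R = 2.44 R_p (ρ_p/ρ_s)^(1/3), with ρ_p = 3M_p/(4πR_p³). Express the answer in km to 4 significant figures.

2.075 × 10⁶ km

ρ_p = 3M_p/(4πR_p³) = 3 × (1.989 × 10³⁰) / (4π × (6.957 × 10⁸ m)³) = 1410 kg/m³
d_R = 2.44 × 6.957 × 10⁵ km × (1410/772.3)^(1/3)
    = 2.075 × 10⁶ km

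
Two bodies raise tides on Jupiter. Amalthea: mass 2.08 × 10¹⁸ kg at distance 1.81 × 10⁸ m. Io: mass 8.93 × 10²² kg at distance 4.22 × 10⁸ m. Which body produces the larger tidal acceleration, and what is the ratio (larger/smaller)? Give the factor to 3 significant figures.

Tidal acceleration ∝ M/d³, so compare M/d³ for each.
Amalthea: (2.08 × 10¹⁸) / (1.81 × 10⁸)³ = 3.508 × 10⁻⁷
Io: (8.93 × 10²²) / (4.22 × 10⁸)³ = 1.188 × 10⁻³
Ratio (larger/smaller) = 3390

Io, by a factor of ≈ 3390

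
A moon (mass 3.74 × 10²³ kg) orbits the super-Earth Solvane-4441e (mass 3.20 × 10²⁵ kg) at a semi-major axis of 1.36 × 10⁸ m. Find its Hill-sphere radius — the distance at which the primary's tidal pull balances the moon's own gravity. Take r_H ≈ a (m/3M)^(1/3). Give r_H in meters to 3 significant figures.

2.14 × 10⁷ m

r_H ≈ a (m/3M)^(1/3)
    = (1.36 × 10⁸) × (3.74 × 10²³ / (3 × 3.20 × 10²⁵))^(1/3)
    = 2.14 × 10⁷ m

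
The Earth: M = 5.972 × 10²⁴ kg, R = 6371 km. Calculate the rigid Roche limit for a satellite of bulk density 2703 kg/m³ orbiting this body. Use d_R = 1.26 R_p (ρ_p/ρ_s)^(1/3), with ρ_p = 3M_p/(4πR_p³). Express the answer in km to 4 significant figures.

10180 km

ρ_p = 3M_p/(4πR_p³) = 3 × (5.972 × 10²⁴) / (4π × (6.371 × 10⁶ m)³) = 5513 kg/m³
d_R = 1.26 × 6371 km × (5513/2703)^(1/3)
    = 10180 km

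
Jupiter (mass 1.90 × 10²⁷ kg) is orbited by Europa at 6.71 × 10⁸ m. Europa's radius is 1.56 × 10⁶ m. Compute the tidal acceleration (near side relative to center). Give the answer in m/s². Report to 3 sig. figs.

Δg = 2GMr/d³
   = 2 × (6.674 × 10⁻¹¹) × (1.90 × 10²⁷) × (1.56 × 10⁶) / (6.71 × 10⁸)³
   = 1.31 × 10⁻³ m/s²

1.31 × 10⁻³ m/s²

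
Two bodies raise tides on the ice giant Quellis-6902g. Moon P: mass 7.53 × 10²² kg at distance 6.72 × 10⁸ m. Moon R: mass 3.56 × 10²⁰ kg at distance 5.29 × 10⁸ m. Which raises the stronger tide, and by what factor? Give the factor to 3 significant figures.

Moon P, by a factor of ≈ 103

Tidal stretch scales as M/d³; compute that for each body.
Moon P: (7.53 × 10²²) / (6.72 × 10⁸)³ = 2.481 × 10⁻⁴
Moon R: (3.56 × 10²⁰) / (5.29 × 10⁸)³ = 2.405 × 10⁻⁶
Ratio (larger/smaller) = 103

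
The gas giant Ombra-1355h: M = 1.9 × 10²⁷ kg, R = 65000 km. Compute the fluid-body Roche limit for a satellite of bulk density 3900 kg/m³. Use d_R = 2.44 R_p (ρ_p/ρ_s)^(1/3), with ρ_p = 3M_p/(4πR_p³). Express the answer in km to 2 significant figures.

1.2 × 10⁵ km

ρ_p = 3M_p/(4πR_p³) = 3 × (1.9 × 10²⁷) / (4π × (6.5 × 10⁷ m)³) = 1700 kg/m³
d_R = 2.44 × 65000 km × (1700/3900)^(1/3)
    = 1.2 × 10⁵ km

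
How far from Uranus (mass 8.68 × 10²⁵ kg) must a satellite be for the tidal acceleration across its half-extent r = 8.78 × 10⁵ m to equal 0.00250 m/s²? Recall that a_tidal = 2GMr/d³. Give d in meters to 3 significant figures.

1.60 × 10⁸ m

2GMr/d³ = a_tidal  ⇒  d = (2GMr / a_tidal)^(1/3)
d = (2 × 6.674×10⁻¹¹ × (8.68 × 10²⁵) × (8.78 × 10⁵) / (0.00250))^(1/3)
  = 1.60 × 10⁸ m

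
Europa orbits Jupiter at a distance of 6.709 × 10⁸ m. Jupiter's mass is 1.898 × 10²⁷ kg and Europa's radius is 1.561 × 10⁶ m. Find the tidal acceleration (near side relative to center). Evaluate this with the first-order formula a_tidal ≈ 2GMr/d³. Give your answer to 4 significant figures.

1.310 × 10⁻³ m/s²

Δa = 2GMr/d³
   = 2 × (6.674 × 10⁻¹¹) × (1.898 × 10²⁷) × (1.561 × 10⁶) / (6.709 × 10⁸)³
   = 1.310 × 10⁻³ m/s²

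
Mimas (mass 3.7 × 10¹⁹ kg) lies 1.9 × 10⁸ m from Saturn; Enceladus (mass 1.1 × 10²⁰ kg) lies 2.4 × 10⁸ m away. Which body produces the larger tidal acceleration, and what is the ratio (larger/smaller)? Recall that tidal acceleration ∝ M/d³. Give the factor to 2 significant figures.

Enceladus, by a factor of ≈ 1.5

The tide-raising term goes as M/d³ (the gradient of a 1/d² field).
Mimas: (3.7 × 10¹⁹) / (1.9 × 10⁸)³ = 5.394 × 10⁻⁶
Enceladus: (1.1 × 10²⁰) / (2.4 × 10⁸)³ = 7.957 × 10⁻⁶
Ratio (larger/smaller) = 1.5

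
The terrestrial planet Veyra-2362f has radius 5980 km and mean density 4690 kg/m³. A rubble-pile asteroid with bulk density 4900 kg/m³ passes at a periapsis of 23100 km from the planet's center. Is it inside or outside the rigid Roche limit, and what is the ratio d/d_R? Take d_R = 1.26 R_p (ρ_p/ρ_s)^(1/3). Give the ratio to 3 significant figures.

d_R = 1.26 × (5980 km) × (4690/4900)^(1/3) = 7426 km
d/d_R = (23100) / (7426) = 3.11
Since d/d_R > 1, the body is outside the Roche limit.

outside; d/d_R ≈ 3.11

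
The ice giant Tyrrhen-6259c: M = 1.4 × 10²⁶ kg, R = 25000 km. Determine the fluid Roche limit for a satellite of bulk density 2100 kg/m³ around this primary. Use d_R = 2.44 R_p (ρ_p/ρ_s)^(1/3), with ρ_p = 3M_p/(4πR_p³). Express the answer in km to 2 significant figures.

61000 km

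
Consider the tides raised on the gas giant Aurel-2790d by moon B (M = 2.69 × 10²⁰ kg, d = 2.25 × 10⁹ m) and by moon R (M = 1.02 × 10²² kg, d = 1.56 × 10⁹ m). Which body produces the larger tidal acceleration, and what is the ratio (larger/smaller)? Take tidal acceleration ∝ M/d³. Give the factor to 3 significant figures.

Moon R, by a factor of ≈ 114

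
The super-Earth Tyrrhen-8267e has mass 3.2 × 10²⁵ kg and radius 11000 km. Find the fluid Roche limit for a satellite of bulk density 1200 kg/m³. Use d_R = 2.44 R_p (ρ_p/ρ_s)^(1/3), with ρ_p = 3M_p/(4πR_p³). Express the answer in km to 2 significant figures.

ρ_p = 3M_p/(4πR_p³) = 3 × (3.2 × 10²⁵) / (4π × (1.1 × 10⁷ m)³) = 5700 kg/m³
d_R = 2.44 × 11000 km × (5700/1200)^(1/3)
    = 45000 km

45000 km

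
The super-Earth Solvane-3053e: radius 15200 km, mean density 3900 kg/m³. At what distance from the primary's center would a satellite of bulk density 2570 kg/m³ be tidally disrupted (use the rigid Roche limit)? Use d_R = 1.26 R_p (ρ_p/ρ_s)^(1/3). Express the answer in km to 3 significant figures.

d_R = 1.26 × 15200 km × (3900/2570)^(1/3)
    = 22000 km

22000 km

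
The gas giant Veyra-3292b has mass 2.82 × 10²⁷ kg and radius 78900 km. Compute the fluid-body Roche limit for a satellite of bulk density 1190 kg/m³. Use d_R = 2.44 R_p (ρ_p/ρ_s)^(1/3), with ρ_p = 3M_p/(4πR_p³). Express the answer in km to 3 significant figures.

ρ_p = 3M_p/(4πR_p³) = 3 × (2.82 × 10²⁷) / (4π × (7.89 × 10⁷ m)³) = 1370 kg/m³
d_R = 2.44 × 78900 km × (1370/1190)^(1/3)
    = 2.02 × 10⁵ km

2.02 × 10⁵ km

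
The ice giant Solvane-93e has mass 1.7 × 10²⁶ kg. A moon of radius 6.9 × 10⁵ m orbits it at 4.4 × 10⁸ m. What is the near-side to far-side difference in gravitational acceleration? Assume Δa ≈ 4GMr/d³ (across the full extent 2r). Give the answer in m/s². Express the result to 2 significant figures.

3.7 × 10⁻⁴ m/s²

Δg = 4GMr/d³
   = 4 × (6.674 × 10⁻¹¹) × (1.7 × 10²⁶) × (6.9 × 10⁵) / (4.4 × 10⁸)³
   = 3.7 × 10⁻⁴ m/s²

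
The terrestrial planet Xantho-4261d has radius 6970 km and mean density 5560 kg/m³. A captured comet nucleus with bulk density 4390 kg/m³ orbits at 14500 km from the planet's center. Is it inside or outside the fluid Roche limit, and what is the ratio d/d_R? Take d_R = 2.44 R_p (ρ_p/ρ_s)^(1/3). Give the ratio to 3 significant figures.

inside; d/d_R ≈ 0.788

d_R = 2.44 × (6970 km) × (5560/4390)^(1/3) = 18400 km
d/d_R = (14500) / (18400) = 0.788
Since d/d_R < 1, the body is inside the Roche limit.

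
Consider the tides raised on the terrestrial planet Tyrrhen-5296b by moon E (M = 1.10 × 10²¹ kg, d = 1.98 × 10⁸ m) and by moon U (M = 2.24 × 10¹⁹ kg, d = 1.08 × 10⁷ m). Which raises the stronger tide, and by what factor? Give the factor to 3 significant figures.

Moon U, by a factor of ≈ 125

Tidal stretch scales as M/d³; compute that for each body.
Moon E: (1.10 × 10²¹) / (1.98 × 10⁸)³ = 1.417 × 10⁻⁴
Moon U: (2.24 × 10¹⁹) / (1.08 × 10⁷)³ = 1.778 × 10⁻²
Ratio (larger/smaller) = 125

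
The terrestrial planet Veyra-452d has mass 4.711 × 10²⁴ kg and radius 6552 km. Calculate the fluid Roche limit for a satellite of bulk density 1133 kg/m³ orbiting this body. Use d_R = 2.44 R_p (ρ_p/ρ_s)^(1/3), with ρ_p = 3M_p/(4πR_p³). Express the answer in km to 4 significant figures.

24340 km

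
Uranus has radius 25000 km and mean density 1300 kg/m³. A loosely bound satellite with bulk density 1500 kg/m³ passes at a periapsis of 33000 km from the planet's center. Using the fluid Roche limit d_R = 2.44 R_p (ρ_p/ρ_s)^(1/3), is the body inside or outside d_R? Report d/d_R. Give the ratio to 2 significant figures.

d_R = 2.44 × (25000 km) × (1300/1500)^(1/3) = 58160 km
d/d_R = (33000) / (58160) = 0.57
Since d/d_R < 1, the body is inside the Roche limit.

inside; d/d_R ≈ 0.57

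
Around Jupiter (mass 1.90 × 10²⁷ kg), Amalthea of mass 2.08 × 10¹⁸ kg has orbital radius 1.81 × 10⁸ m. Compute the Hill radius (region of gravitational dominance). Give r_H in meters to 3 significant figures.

r_H ≈ a (m/3M)^(1/3)
    = (1.81 × 10⁸) × (2.08 × 10¹⁸ / (3 × 1.90 × 10²⁷))^(1/3)
    = 1.29 × 10⁵ m

1.29 × 10⁵ m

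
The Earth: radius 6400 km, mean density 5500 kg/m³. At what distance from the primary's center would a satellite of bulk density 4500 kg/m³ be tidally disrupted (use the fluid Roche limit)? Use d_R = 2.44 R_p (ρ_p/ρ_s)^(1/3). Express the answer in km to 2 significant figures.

d_R = 2.44 × 6400 km × (5500/4500)^(1/3)
    = 17000 km

17000 km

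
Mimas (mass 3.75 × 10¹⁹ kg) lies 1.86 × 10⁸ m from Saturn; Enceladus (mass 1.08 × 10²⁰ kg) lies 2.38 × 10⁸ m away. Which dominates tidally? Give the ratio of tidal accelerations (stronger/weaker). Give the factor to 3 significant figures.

Enceladus, by a factor of ≈ 1.37

Compare M/d³ for the two perturbers:
Mimas: (3.75 × 10¹⁹) / (1.86 × 10⁸)³ = 5.828 × 10⁻⁶
Enceladus: (1.08 × 10²⁰) / (2.38 × 10⁸)³ = 8.011 × 10⁻⁶
Ratio (larger/smaller) = 1.37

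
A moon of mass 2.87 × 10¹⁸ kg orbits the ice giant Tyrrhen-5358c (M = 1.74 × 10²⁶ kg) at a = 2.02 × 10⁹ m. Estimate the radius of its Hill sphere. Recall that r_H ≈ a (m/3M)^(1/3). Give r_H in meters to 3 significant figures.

3.57 × 10⁶ m

r_H ≈ a (m/3M)^(1/3)
    = (2.02 × 10⁹) × (2.87 × 10¹⁸ / (3 × 1.74 × 10²⁶))^(1/3)
    = 3.57 × 10⁶ m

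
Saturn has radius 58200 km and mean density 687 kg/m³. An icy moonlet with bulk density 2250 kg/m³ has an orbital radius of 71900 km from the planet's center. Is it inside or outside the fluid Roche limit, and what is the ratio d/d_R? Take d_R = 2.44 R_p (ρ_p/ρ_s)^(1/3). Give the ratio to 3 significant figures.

d_R = 2.44 × (58200 km) × (687/2250)^(1/3) = 95620 km
d/d_R = (71900) / (95620) = 0.752
Since d/d_R < 1, the body is inside the Roche limit.

inside; d/d_R ≈ 0.752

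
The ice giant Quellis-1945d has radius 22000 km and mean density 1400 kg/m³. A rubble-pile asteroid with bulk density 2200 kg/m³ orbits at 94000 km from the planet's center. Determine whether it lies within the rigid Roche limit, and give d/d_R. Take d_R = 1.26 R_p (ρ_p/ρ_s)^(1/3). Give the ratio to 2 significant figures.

d_R = 1.26 × (22000 km) × (1400/2200)^(1/3) = 23840 km
d/d_R = (94000) / (23840) = 3.9
Since d/d_R > 1, the body is outside the Roche limit.

outside; d/d_R ≈ 3.9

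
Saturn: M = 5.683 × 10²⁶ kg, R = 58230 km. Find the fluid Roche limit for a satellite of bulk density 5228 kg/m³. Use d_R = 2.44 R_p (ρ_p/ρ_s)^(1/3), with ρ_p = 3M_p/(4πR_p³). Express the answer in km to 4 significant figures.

ρ_p = 3M_p/(4πR_p³) = 3 × (5.683 × 10²⁶) / (4π × (5.823 × 10⁷ m)³) = 687.1 kg/m³
d_R = 2.44 × 58230 km × (687.1/5228)^(1/3)
    = 72240 km

72240 km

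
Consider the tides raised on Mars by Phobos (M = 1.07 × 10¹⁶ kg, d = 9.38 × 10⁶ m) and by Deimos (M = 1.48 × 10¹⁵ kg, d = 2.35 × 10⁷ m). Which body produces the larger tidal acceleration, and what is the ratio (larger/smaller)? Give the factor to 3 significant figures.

Compare M/d³ for the two perturbers:
Phobos: (1.07 × 10¹⁶) / (9.38 × 10⁶)³ = 1.297 × 10⁻⁵
Deimos: (1.48 × 10¹⁵) / (2.35 × 10⁷)³ = 1.140 × 10⁻⁷
Ratio (larger/smaller) = 114

Phobos, by a factor of ≈ 114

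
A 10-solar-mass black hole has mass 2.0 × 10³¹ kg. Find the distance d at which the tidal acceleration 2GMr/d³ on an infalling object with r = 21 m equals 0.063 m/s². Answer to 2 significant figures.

9.6 × 10⁷ m

2GMr/d³ = a_tidal  ⇒  d = (2GMr / a_tidal)^(1/3)
d = (2 × 6.674×10⁻¹¹ × (2.0 × 10³¹) × (21) / (0.063))^(1/3)
  = 9.6 × 10⁷ m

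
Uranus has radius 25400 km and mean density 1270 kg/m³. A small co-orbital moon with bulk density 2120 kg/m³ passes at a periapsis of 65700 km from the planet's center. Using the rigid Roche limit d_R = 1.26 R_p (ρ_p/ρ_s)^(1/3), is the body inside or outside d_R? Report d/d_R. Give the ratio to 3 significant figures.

d_R = 1.26 × (25400 km) × (1270/2120)^(1/3) = 26980 km
d/d_R = (65700) / (26980) = 2.44
Since d/d_R > 1, the body is outside the Roche limit.

outside; d/d_R ≈ 2.44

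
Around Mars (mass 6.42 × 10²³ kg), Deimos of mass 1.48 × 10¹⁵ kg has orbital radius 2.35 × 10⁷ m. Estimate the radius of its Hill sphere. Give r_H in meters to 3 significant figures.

r_H ≈ a (m/3M)^(1/3)
    = (2.35 × 10⁷) × (1.48 × 10¹⁵ / (3 × 6.42 × 10²³))^(1/3)
    = 2.15 × 10⁴ m

2.15 × 10⁴ m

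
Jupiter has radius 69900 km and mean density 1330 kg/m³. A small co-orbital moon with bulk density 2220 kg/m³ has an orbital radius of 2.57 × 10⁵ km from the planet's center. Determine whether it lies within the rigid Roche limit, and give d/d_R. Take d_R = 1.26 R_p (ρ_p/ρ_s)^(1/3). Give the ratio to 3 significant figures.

d_R = 1.26 × (69900 km) × (1330/2220)^(1/3) = 74250 km
d/d_R = (2.57 × 10⁵) / (74250) = 3.46
Since d/d_R > 1, the body is outside the Roche limit.

outside; d/d_R ≈ 3.46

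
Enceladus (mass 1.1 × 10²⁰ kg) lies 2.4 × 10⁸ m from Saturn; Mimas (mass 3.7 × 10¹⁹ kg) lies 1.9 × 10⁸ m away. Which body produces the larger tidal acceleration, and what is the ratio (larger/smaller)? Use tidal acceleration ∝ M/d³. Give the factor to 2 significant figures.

Enceladus, by a factor of ≈ 1.5

Tidal acceleration ∝ M/d³, so compare M/d³ for each.
Enceladus: (1.1 × 10²⁰) / (2.4 × 10⁸)³ = 7.957 × 10⁻⁶
Mimas: (3.7 × 10¹⁹) / (1.9 × 10⁸)³ = 5.394 × 10⁻⁶
Ratio (larger/smaller) = 1.5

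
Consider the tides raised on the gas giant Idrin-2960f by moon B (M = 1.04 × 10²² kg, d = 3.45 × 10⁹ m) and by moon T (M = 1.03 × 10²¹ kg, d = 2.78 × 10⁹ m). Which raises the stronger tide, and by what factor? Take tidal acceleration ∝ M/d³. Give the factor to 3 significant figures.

The tide-raising term goes as M/d³ (the gradient of a 1/d² field).
Moon B: (1.04 × 10²²) / (3.45 × 10⁹)³ = 2.533 × 10⁻⁷
Moon T: (1.03 × 10²¹) / (2.78 × 10⁹)³ = 4.794 × 10⁻⁸
Ratio (larger/smaller) = 5.28

Moon B, by a factor of ≈ 5.28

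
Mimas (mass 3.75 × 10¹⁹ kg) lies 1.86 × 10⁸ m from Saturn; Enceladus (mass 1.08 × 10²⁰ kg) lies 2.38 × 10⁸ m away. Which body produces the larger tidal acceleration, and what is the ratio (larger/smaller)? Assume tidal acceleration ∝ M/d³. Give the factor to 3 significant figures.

Enceladus, by a factor of ≈ 1.37

Tidal acceleration ∝ M/d³, so compare M/d³ for each.
Mimas: (3.75 × 10¹⁹) / (1.86 × 10⁸)³ = 5.828 × 10⁻⁶
Enceladus: (1.08 × 10²⁰) / (2.38 × 10⁸)³ = 8.011 × 10⁻⁶
Ratio (larger/smaller) = 1.37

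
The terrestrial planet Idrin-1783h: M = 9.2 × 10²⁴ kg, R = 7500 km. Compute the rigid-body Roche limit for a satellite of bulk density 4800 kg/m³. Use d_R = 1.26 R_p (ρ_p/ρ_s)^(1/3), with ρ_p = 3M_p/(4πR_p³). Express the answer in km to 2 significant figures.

9700 km

ρ_p = 3M_p/(4πR_p³) = 3 × (9.2 × 10²⁴) / (4π × (7.5 × 10⁶ m)³) = 5200 kg/m³
d_R = 1.26 × 7500 km × (5200/4800)^(1/3)
    = 9700 km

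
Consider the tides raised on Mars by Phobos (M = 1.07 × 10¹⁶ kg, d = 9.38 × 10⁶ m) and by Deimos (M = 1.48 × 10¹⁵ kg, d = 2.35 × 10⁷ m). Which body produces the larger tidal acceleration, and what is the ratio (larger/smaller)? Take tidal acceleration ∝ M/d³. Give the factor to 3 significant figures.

The tide-raising term goes as M/d³ (the gradient of a 1/d² field).
Phobos: (1.07 × 10¹⁶) / (9.38 × 10⁶)³ = 1.297 × 10⁻⁵
Deimos: (1.48 × 10¹⁵) / (2.35 × 10⁷)³ = 1.140 × 10⁻⁷
Ratio (larger/smaller) = 114

Phobos, by a factor of ≈ 114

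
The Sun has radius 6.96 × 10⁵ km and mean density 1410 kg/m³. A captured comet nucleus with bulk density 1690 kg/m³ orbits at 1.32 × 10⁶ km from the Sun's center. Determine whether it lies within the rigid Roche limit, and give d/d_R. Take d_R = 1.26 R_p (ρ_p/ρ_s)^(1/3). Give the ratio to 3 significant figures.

d_R = 1.26 × (6.96 × 10⁵ km) × (1410/1690)^(1/3) = 8.256 × 10⁵ km
d/d_R = (1.32 × 10⁶) / (8.256 × 10⁵) = 1.60
Since d/d_R > 1, the body is outside the Roche limit.

outside; d/d_R ≈ 1.60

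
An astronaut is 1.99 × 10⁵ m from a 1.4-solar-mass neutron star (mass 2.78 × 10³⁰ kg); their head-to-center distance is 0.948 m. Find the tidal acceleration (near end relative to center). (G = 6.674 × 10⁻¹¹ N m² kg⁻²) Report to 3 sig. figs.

Δg = 2GMr/d³
   = 2 × (6.674 × 10⁻¹¹) × (2.78 × 10³⁰) × (0.948) / (1.99 × 10⁵)³
   = 4.46 × 10⁴ m/s²

4.46 × 10⁴ m/s²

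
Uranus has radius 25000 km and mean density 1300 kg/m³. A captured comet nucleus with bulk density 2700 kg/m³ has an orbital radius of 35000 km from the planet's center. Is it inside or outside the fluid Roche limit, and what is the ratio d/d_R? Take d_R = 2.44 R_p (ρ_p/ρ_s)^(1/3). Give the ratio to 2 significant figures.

d_R = 2.44 × (25000 km) × (1300/2700)^(1/3) = 47810 km
d/d_R = (35000) / (47810) = 0.73
Since d/d_R < 1, the body is inside the Roche limit.

inside; d/d_R ≈ 0.73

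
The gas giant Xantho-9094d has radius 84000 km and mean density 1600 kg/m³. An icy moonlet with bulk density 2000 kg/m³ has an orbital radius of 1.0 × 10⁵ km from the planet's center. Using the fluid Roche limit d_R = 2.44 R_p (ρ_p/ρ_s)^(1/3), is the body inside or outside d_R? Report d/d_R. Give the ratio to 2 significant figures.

inside; d/d_R ≈ 0.53

d_R = 2.44 × (84000 km) × (1600/2000)^(1/3) = 1.903 × 10⁵ km
d/d_R = (1.0 × 10⁵) / (1.903 × 10⁵) = 0.53
Since d/d_R < 1, the body is inside the Roche limit.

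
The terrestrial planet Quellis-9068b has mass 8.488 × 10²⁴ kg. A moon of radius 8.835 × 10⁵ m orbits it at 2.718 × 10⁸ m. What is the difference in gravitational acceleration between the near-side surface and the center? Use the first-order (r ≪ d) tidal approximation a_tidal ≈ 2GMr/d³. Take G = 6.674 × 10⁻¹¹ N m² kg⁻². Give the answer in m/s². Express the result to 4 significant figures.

Differencing GM/(d−r)² and GM/d² to first order in r/d gives 2GMr/d³.
Δg = 2GMr/d³
   = 2 × (6.674 × 10⁻¹¹) × (8.488 × 10²⁴) × (8.835 × 10⁵) / (2.718 × 10⁸)³
   = 4.985 × 10⁻⁵ m/s²

4.985 × 10⁻⁵ m/s²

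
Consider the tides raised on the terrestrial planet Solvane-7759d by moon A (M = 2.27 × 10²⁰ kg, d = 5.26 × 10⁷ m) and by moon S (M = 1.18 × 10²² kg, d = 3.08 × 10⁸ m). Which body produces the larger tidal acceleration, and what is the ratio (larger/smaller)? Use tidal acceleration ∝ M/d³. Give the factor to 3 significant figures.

Moon A, by a factor of ≈ 3.86

Tidal acceleration ∝ M/d³, so compare M/d³ for each.
Moon A: (2.27 × 10²⁰) / (5.26 × 10⁷)³ = 1.560 × 10⁻³
Moon S: (1.18 × 10²²) / (3.08 × 10⁸)³ = 4.039 × 10⁻⁴
Ratio (larger/smaller) = 3.86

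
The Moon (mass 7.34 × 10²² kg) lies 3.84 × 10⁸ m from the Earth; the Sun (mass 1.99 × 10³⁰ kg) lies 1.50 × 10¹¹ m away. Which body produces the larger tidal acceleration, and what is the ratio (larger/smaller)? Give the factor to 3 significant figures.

The Moon, by a factor of ≈ 2.20

Compare M/d³ for the two perturbers:
The Moon: (7.34 × 10²²) / (3.84 × 10⁸)³ = 1.296 × 10⁻³
The Sun: (1.99 × 10³⁰) / (1.50 × 10¹¹)³ = 5.896 × 10⁻⁴
Ratio (larger/smaller) = 2.20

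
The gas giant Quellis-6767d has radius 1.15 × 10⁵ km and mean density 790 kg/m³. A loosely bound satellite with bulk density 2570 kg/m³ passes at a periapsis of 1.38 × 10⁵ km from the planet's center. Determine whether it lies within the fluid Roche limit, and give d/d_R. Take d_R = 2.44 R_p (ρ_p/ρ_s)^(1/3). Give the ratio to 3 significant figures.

d_R = 2.44 × (1.15 × 10⁵ km) × (790/2570)^(1/3) = 1.894 × 10⁵ km
d/d_R = (1.38 × 10⁵) / (1.894 × 10⁵) = 0.729
Since d/d_R < 1, the body is inside the Roche limit.

inside; d/d_R ≈ 0.729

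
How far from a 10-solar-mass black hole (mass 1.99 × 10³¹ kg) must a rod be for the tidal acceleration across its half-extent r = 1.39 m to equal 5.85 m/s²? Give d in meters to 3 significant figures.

2GMr/d³ = a_tidal  ⇒  d = (2GMr / a_tidal)^(1/3)
d = (2 × 6.674×10⁻¹¹ × (1.99 × 10³¹) × (1.39) / (5.85))^(1/3)
  = 8.58 × 10⁶ m

8.58 × 10⁶ m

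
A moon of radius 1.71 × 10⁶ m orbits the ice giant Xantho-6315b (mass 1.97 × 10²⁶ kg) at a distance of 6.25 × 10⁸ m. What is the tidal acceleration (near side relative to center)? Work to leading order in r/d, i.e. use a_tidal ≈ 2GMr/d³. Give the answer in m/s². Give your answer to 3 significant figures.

1.84 × 10⁻⁴ m/s²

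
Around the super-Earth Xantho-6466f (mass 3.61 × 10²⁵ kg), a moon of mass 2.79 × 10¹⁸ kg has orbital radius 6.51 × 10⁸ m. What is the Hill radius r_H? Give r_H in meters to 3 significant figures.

r_H ≈ a (m/3M)^(1/3)
    = (6.51 × 10⁸) × (2.79 × 10¹⁸ / (3 × 3.61 × 10²⁵))^(1/3)
    = 1.92 × 10⁶ m

1.92 × 10⁶ m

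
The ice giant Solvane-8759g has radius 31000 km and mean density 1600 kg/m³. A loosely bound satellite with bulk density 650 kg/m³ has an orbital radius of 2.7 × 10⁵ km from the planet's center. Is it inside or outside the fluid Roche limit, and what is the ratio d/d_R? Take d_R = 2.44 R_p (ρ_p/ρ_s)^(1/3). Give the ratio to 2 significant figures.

outside; d/d_R ≈ 2.6

d_R = 2.44 × (31000 km) × (1600/650)^(1/3) = 1.021 × 10⁵ km
d/d_R = (2.7 × 10⁵) / (1.021 × 10⁵) = 2.6
Since d/d_R > 1, the body is outside the Roche limit.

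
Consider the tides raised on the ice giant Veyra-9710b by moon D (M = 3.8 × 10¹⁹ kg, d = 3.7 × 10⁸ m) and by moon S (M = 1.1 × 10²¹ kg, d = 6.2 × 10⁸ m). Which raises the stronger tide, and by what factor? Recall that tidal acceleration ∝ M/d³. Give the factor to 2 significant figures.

Moon S, by a factor of ≈ 6.2

Compare M/d³ for the two perturbers:
Moon D: (3.8 × 10¹⁹) / (3.7 × 10⁸)³ = 7.502 × 10⁻⁷
Moon S: (1.1 × 10²¹) / (6.2 × 10⁸)³ = 4.615 × 10⁻⁶
Ratio (larger/smaller) = 6.2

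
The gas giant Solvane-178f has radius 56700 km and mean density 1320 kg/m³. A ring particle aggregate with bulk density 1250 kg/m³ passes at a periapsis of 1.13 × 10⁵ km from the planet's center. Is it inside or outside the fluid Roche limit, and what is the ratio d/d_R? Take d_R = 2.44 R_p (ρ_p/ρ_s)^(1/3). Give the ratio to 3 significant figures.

inside; d/d_R ≈ 0.802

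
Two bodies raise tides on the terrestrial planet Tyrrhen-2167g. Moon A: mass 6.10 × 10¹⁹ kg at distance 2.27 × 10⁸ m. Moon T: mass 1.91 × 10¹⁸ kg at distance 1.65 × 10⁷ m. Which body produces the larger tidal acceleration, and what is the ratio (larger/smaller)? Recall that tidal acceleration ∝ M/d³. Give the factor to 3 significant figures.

Compare M/d³ for the two perturbers:
Moon A: (6.10 × 10¹⁹) / (2.27 × 10⁸)³ = 5.215 × 10⁻⁶
Moon T: (1.91 × 10¹⁸) / (1.65 × 10⁷)³ = 4.252 × 10⁻⁴
Ratio (larger/smaller) = 81.5

Moon T, by a factor of ≈ 81.5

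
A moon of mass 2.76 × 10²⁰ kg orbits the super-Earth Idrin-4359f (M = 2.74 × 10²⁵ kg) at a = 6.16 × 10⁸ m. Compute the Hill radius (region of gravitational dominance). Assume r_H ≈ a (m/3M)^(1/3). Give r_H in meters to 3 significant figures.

9.22 × 10⁶ m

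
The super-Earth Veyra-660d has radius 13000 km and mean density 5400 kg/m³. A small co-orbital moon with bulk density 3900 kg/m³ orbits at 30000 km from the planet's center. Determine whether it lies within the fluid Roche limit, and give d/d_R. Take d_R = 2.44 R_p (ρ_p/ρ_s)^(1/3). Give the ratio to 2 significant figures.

inside; d/d_R ≈ 0.85

d_R = 2.44 × (13000 km) × (5400/3900)^(1/3) = 35350 km
d/d_R = (30000) / (35350) = 0.85
Since d/d_R < 1, the body is inside the Roche limit.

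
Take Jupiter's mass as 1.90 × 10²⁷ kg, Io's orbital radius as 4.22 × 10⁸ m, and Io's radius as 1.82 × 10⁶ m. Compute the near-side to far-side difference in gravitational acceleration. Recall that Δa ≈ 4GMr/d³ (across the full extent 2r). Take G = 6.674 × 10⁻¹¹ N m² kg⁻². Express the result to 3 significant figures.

1.23 × 10⁻² m/s²

a_tidal = 4GMr/d³
        = 4 × (6.674 × 10⁻¹¹) × (1.90 × 10²⁷) × (1.82 × 10⁶) / (4.22 × 10⁸)³
        = 1.23 × 10⁻² m/s²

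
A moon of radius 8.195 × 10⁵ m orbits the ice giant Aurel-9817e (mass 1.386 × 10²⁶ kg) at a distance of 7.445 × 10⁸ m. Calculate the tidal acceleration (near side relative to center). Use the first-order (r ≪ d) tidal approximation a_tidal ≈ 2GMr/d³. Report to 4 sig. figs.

Differencing GM/(d−r)² and GM/d² to first order in r/d gives 2GMr/d³.
Δa = 2GMr/d³
   = 2 × (6.674 × 10⁻¹¹) × (1.386 × 10²⁶) × (8.195 × 10⁵) / (7.445 × 10⁸)³
   = 3.674 × 10⁻⁵ m/s²

3.674 × 10⁻⁵ m/s²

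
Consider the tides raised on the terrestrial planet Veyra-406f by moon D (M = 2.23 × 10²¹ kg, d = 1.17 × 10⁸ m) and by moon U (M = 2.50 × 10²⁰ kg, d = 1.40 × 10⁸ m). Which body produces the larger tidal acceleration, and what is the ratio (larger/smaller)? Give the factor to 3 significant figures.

Tidal stretch scales as M/d³; compute that for each body.
Moon D: (2.23 × 10²¹) / (1.17 × 10⁸)³ = 1.392 × 10⁻³
Moon U: (2.50 × 10²⁰) / (1.40 × 10⁸)³ = 9.111 × 10⁻⁵
Ratio (larger/smaller) = 15.3

Moon D, by a factor of ≈ 15.3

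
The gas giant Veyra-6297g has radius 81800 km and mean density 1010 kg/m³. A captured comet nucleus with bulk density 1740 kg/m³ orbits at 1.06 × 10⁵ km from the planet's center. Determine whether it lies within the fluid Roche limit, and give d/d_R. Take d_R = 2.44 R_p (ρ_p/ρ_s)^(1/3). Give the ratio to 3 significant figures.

d_R = 2.44 × (81800 km) × (1010/1740)^(1/3) = 1.665 × 10⁵ km
d/d_R = (1.06 × 10⁵) / (1.665 × 10⁵) = 0.637
Since d/d_R < 1, the body is inside the Roche limit.

inside; d/d_R ≈ 0.637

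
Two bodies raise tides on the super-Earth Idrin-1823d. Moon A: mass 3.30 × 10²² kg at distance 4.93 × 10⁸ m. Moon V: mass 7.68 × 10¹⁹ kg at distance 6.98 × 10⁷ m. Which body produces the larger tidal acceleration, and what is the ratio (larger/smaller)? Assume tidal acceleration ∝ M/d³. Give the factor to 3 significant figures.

Moon A, by a factor of ≈ 1.22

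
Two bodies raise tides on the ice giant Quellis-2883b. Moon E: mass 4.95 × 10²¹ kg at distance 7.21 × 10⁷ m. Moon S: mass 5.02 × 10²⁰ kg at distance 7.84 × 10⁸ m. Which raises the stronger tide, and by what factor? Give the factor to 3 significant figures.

Tidal stretch scales as M/d³; compute that for each body.
Moon E: (4.95 × 10²¹) / (7.21 × 10⁷)³ = 1.321 × 10⁻²
Moon S: (5.02 × 10²⁰) / (7.84 × 10⁸)³ = 1.042 × 10⁻⁶
Ratio (larger/smaller) = 12700

Moon E, by a factor of ≈ 12700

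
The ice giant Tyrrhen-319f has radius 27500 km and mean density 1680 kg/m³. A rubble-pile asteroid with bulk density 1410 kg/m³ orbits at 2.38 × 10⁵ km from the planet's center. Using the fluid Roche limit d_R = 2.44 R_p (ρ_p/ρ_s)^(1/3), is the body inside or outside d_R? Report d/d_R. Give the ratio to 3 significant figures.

outside; d/d_R ≈ 3.35

d_R = 2.44 × (27500 km) × (1680/1410)^(1/3) = 71140 km
d/d_R = (2.38 × 10⁵) / (71140) = 3.35
Since d/d_R > 1, the body is outside the Roche limit.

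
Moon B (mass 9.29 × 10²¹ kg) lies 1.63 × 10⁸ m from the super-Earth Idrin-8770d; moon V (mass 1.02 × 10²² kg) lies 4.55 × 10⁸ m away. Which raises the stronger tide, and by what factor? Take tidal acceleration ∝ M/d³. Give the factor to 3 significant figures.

Tidal acceleration ∝ M/d³, so compare M/d³ for each.
Moon B: (9.29 × 10²¹) / (1.63 × 10⁸)³ = 2.145 × 10⁻³
Moon V: (1.02 × 10²²) / (4.55 × 10⁸)³ = 1.083 × 10⁻⁴
Ratio (larger/smaller) = 19.8

Moon B, by a factor of ≈ 19.8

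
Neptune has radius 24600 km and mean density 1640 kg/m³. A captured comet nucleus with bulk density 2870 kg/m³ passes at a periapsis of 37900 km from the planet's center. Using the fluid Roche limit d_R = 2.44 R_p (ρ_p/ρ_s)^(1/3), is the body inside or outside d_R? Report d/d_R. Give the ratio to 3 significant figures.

inside; d/d_R ≈ 0.761

d_R = 2.44 × (24600 km) × (1640/2870)^(1/3) = 49810 km
d/d_R = (37900) / (49810) = 0.761
Since d/d_R < 1, the body is inside the Roche limit.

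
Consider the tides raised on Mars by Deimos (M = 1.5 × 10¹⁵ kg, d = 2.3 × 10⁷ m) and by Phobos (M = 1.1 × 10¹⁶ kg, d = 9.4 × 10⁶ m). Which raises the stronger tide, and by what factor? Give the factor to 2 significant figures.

Phobos, by a factor of ≈ 110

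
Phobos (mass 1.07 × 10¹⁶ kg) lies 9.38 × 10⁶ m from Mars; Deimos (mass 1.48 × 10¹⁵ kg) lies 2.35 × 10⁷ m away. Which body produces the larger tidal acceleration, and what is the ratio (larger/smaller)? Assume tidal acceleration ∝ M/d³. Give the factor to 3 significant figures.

Phobos, by a factor of ≈ 114

Compare M/d³ for the two perturbers:
Phobos: (1.07 × 10¹⁶) / (9.38 × 10⁶)³ = 1.297 × 10⁻⁵
Deimos: (1.48 × 10¹⁵) / (2.35 × 10⁷)³ = 1.140 × 10⁻⁷
Ratio (larger/smaller) = 114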